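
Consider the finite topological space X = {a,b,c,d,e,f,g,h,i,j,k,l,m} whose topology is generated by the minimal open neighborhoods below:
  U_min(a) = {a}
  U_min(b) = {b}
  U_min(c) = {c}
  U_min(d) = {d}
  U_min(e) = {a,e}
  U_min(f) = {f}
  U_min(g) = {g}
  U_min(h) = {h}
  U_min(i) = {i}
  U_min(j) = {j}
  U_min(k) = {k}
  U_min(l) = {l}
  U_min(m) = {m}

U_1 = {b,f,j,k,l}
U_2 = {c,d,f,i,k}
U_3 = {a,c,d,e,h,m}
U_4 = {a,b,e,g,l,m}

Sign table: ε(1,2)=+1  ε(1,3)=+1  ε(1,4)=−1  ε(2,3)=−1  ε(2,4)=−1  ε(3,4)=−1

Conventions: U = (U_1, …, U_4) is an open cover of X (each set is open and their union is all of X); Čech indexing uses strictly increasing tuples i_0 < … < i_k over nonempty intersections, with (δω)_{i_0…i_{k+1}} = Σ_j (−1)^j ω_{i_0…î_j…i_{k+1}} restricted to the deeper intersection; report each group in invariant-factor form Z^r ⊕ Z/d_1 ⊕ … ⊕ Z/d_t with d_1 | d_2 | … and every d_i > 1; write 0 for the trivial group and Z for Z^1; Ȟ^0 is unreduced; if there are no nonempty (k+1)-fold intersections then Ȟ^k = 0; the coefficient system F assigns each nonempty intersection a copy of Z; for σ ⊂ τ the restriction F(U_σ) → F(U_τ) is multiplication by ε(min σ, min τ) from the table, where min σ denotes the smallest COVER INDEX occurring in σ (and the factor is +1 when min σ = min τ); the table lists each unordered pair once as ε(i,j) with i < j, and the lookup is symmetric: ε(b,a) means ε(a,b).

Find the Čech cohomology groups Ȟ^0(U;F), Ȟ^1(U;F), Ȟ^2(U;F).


cover nerve:
  U12={f,k} U14={b,l} U23={c,d} U34={a,e,m}
C dims 4,4; δ0: rk 4, SNF 1^3·2
Ȟ^0: (4−4)−0=0 ⇒ 0
Ȟ^1: (4−0)−4=0 plus torsion [2] ⇒ Z/2
Ȟ^2: (0−0)−0=0 ⇒ 0

Ȟ^0 = 0,  Ȟ^1 = Z/2,  Ȟ^2 = 0


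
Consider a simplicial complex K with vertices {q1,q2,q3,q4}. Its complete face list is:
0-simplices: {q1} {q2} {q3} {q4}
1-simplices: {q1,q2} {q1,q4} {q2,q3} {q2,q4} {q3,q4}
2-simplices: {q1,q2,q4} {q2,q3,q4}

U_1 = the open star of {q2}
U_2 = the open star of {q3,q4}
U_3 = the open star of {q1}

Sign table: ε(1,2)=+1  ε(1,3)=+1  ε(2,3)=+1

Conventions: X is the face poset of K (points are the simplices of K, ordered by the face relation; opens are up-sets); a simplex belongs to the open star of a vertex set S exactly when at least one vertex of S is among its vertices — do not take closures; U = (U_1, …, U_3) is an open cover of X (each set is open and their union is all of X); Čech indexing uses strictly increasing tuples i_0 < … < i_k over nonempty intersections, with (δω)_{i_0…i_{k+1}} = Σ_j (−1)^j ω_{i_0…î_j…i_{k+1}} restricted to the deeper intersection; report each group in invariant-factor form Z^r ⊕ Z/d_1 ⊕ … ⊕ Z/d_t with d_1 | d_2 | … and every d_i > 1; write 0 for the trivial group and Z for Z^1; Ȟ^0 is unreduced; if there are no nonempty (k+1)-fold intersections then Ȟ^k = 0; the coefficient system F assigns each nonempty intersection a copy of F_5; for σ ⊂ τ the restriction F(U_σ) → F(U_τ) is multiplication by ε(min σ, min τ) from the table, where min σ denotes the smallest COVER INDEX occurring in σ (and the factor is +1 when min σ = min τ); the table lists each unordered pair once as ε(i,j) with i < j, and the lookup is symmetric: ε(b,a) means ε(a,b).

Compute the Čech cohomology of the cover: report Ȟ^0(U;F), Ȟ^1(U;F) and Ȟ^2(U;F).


Ȟ^0(U;F) ≅ Z/5, Ȟ^1(U;F) ≅ 0, Ȟ^2(U;F) ≅ 0

nerve of the cover:
  U1={{q2},{q1,q2},{q2,q3},{q2,q4},{q1,q2,q4},{q2,q3,q4}} U2={{q3},{q4},{q1,q4},{q2,q3},{q2,q4},{q3,q4},{q1,q2,q4},{q2,q3,q4}} U3={{q1},{q1,q2},{q1,q4},{q1,q2,q4}}
  U12={{q2,q3},{q2,q4},{q1,q2,q4},{q2,q3,q4}} U13={{q1,q2},{q1,q2,q4}} U23={{q1,q4},{q1,q2,q4}}
  U123={{q1,q2,q4}}
C dims 3,3,1; δ0: rk_F5 2; δ1: rk_F5 1
Ȟ^0 = (3 − 2) − 0 = 1, so Ȟ^0 ≅ Z/5
Ȟ^1 = (3 − 1) − 2 = 0, so Ȟ^1 ≅ 0
Ȟ^2 = (1 − 0) − 1 = 0, so Ȟ^2 ≅ 0


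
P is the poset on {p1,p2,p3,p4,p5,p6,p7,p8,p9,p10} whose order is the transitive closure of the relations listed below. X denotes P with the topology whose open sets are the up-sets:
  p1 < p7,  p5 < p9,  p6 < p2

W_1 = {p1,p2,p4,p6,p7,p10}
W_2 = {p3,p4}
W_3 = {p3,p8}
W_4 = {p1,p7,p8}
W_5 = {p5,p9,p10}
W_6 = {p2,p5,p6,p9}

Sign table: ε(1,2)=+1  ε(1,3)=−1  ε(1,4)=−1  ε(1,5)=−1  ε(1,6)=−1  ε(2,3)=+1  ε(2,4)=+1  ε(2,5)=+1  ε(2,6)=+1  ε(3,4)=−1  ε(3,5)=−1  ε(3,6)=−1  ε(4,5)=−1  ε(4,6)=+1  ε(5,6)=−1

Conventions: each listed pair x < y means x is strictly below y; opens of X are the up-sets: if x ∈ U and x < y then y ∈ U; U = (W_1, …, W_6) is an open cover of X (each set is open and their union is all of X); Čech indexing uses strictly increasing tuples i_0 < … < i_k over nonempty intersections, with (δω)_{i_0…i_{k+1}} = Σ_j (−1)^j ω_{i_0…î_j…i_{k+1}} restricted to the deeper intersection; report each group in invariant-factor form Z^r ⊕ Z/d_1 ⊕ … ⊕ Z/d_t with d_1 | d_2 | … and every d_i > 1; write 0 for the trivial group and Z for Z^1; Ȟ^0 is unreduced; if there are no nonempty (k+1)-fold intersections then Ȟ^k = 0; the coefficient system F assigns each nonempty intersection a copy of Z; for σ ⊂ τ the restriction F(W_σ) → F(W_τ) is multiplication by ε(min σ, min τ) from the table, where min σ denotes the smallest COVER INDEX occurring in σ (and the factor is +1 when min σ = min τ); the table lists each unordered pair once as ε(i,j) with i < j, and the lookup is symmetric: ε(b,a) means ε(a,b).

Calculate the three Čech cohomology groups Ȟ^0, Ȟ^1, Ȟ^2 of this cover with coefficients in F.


nonempty overlaps:
  W12={p4} W14={p1,p7} W15={p10} W16={p2,p6} W23={p3} W34={p8} W56={p5,p9}
C dims 6,7; δ0: rk 6, SNF 1^5·2
degree 0: 6−6−0 = 0 → Ȟ^0 ≅ 0
degree 1: 7−0−6 = 1 plus torsion [2] → Ȟ^1 ≅ Z ⊕ Z/2
degree 2: 0−0−0 = 0 → Ȟ^2 ≅ 0

Ȟ^0 = 0,  Ȟ^1 = Z ⊕ Z/2,  Ȟ^2 = 0


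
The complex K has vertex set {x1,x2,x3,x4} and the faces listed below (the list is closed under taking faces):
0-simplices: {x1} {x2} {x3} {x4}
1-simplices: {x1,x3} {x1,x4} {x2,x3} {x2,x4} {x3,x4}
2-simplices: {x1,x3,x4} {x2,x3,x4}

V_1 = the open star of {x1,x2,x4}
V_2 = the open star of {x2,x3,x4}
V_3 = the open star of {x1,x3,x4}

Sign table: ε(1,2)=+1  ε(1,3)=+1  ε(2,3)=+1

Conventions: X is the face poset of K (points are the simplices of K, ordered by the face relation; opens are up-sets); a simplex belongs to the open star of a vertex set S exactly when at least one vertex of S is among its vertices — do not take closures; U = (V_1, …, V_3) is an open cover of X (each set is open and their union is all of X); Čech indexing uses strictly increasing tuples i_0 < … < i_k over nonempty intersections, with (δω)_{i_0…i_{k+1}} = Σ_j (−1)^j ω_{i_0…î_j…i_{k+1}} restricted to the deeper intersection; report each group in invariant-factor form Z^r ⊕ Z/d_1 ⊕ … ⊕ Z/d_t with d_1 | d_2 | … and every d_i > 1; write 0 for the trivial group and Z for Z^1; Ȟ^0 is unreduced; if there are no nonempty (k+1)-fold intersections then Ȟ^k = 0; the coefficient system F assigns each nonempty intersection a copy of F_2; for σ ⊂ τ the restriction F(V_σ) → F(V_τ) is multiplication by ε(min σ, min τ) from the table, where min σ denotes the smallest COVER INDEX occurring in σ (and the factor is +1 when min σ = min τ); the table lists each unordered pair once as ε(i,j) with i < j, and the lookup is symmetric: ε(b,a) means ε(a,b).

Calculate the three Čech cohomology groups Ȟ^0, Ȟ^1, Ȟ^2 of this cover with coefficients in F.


nonempty intersections:
  V1={{x1},{x2},{x4},{x1,x3},{x1,x4},{x2,x3},{x2,x4},{x3,x4},{x1,x3,x4},{x2,x3,x4}} V2={{x2},{x3},{x4},{x1,x3},{x1,x4},{x2,x3},{x2,x4},{x3,x4},{x1,x3,x4},{x2,x3,x4}} V3={{x1},{x3},{x4},{x1,x3},{x1,x4},{x2,x3},{x2,x4},{x3,x4},{x1,x3,x4},{x2,x3,x4}}
  V12={{x2},{x4},{x1,x3},{x1,x4},{x2,x3},{x2,x4},{x3,x4},{x1,x3,x4},{x2,x3,x4}} V13={{x1},{x4},{x1,x3},{x1,x4},{x2,x3},{x2,x4},{x3,x4},{x1,x3,x4},{x2,x3,x4}} V23={{x3},{x4},{x1,x3},{x1,x4},{x2,x3},{x2,x4},{x3,x4},{x1,x3,x4},{x2,x3,x4}}
  V123={{x4},{x1,x3},{x1,x4},{x2,x3},{x2,x4},{x3,x4},{x1,x3,x4},{x2,x3,x4}}
C dims 3,3,1; δ0: rk_F2 2; δ1: rk_F2 1
Ȟ^0: (3−2)−0=1 ⇒ Z/2
Ȟ^1: (3−1)−2=0 ⇒ 0
Ȟ^2: (1−0)−1=0 ⇒ 0

Ȟ^0 ≅ Z/2; Ȟ^1 ≅ 0; Ȟ^2 ≅ 0


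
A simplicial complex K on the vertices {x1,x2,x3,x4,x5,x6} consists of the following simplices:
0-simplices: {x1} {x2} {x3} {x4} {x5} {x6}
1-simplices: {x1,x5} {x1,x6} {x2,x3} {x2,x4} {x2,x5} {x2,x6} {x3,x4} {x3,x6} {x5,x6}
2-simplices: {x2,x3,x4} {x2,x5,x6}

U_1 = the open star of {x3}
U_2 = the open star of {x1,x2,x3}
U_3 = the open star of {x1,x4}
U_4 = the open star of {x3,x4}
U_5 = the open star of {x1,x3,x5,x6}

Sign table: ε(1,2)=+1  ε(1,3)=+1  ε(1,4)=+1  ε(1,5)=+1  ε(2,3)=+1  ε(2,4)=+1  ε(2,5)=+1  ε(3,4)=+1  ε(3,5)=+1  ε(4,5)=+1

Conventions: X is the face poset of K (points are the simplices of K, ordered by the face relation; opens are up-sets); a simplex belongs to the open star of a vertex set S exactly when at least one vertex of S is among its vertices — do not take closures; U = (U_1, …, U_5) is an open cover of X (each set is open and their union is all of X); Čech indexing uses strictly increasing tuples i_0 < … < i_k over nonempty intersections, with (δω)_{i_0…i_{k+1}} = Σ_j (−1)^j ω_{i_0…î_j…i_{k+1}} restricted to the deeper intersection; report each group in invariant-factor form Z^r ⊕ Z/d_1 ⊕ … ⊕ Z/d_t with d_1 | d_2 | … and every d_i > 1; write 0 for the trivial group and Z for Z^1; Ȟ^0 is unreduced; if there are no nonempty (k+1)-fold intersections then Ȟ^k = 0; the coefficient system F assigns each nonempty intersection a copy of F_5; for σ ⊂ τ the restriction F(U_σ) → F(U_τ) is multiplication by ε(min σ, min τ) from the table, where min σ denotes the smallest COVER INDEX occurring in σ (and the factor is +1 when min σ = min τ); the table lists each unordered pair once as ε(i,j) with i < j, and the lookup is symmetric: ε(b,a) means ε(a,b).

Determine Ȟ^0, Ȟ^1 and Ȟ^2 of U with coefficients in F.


Ȟ^0(U;F) ≅ Z/5, Ȟ^1(U;F) ≅ 0, Ȟ^2(U;F) ≅ 0

nonempty overlaps:
  U1={{x3},{x2,x3},{x3,x4},{x3,x6},{x2,x3,x4}} U2={{x1},{x2},{x3},{x1,x5},{x1,x6},{x2,x3},{x2,x4},{x2,x5},{x2,x6},{x3,x4},{x3,x6},{x2,x3,x4},{x2,x5,x6}} U3={{x1},{x4},{x1,x5},{x1,x6},{x2,x4},{x3,x4},{x2,x3,x4}} U4={{x3},{x4},{x2,x3},{x2,x4},{x3,x4},{x3,x6},{x2,x3,x4}} U5={{x1},{x3},{x5},{x6},{x1,x5},{x1,x6},{x2,x3},{x2,x5},{x2,x6},{x3,x4},{x3,x6},{x5,x6},{x2,x3,x4},{x2,x5,x6}}
  U12={{x3},{x2,x3},{x3,x4},{x3,x6},{x2,x3,x4}} U13={{x3,x4},{x2,x3,x4}} U14={{x3},{x2,x3},{x3,x4},{x3,x6},{x2,x3,x4}} U15={{x3},{x2,x3},{x3,x4},{x3,x6},{x2,x3,x4}} U23={{x1},{x1,x5},{x1,x6},{x2,x4},{x3,x4},{x2,x3,x4}} U24={{x3},{x2,x3},{x2,x4},{x3,x4},{x3,x6},{x2,x3,x4}} U25={{x1},{x3},{x1,x5},{x1,x6},{x2,x3},{x2,x5},{x2,x6},{x3,x4},{x3,x6},{x2,x3,x4},{x2,x5,x6}} U34={{x4},{x2,x4},{x3,x4},{x2,x3,x4}} U35={{x1},{x1,x5},{x1,x6},{x3,x4},{x2,x3,x4}} U45={{x3},{x2,x3},{x3,x4},{x3,x6},{x2,x3,x4}}
  U123={{x3,x4},{x2,x3,x4}} U124={{x3},{x2,x3},{x3,x4},{x3,x6},{x2,x3,x4}} U125={{x3},{x2,x3},{x3,x4},{x3,x6},{x2,x3,x4}} U134={{x3,x4},{x2,x3,x4}} U135={{x3,x4},{x2,x3,x4}} U145={{x3},{x2,x3},{x3,x4},{x3,x6},{x2,x3,x4}} U234={{x2,x4},{x3,x4},{x2,x3,x4}} U235={{x1},{x1,x5},{x1,x6},{x3,x4},{x2,x3,x4}} U245={{x3},{x2,x3},{x3,x4},{x3,x6},{x2,x3,x4}} U345={{x3,x4},{x2,x3,x4}}
  U1234={{x3,x4},{x2,x3,x4}} U1235={{x3,x4},{x2,x3,x4}} U1245={{x3},{x2,x3},{x3,x4},{x3,x6},{x2,x3,x4}} U1345={{x3,x4},{x2,x3,x4}} U2345={{x3,x4},{x2,x3,x4}}
  U12345={{x3,x4},{x2,x3,x4}}
C dims 5,10,10,5; δ0: rk_F5 4; δ1: rk_F5 6; δ2: rk_F5 4
degree 0: 5−4−0 = 1 → Ȟ^0 ≅ Z/5
degree 1: 10−6−4 = 0 → Ȟ^1 ≅ 0
degree 2: 10−4−6 = 0 → Ȟ^2 ≅ 0


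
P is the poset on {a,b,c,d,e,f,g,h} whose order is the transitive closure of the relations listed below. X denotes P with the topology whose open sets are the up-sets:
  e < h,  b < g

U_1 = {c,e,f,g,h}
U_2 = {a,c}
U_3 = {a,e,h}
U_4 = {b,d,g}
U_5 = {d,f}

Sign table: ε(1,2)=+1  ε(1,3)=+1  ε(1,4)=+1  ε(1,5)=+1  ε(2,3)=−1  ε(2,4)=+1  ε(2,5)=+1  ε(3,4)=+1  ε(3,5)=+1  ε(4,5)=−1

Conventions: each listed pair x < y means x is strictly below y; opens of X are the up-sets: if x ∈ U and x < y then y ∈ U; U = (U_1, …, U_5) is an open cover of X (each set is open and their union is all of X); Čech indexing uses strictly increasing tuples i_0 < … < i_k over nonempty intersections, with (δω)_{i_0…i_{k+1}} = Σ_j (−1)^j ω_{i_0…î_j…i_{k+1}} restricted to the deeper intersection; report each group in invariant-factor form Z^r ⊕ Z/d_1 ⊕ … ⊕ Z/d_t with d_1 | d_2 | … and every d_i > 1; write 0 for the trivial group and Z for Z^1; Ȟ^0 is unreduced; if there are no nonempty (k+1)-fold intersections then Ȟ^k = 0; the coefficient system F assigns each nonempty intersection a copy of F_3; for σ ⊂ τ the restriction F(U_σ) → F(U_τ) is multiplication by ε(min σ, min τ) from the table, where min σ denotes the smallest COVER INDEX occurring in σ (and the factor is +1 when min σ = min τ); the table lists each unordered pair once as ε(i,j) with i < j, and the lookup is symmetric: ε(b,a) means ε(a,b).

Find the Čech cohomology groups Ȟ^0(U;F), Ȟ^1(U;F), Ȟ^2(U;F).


cover nerve:
  U12={c} U13={e,h} U14={g} U15={f} U23={a} U45={d}
C dims 5,6; δ0: rk_F3 5
Ȟ^0: (5−5)−0=0 ⇒ 0
Ȟ^1: (6−0)−5=1 ⇒ Z/3
Ȟ^2: (0−0)−0=0 ⇒ 0

Ȟ^0 = 0,  Ȟ^1 = Z/3,  Ȟ^2 = 0


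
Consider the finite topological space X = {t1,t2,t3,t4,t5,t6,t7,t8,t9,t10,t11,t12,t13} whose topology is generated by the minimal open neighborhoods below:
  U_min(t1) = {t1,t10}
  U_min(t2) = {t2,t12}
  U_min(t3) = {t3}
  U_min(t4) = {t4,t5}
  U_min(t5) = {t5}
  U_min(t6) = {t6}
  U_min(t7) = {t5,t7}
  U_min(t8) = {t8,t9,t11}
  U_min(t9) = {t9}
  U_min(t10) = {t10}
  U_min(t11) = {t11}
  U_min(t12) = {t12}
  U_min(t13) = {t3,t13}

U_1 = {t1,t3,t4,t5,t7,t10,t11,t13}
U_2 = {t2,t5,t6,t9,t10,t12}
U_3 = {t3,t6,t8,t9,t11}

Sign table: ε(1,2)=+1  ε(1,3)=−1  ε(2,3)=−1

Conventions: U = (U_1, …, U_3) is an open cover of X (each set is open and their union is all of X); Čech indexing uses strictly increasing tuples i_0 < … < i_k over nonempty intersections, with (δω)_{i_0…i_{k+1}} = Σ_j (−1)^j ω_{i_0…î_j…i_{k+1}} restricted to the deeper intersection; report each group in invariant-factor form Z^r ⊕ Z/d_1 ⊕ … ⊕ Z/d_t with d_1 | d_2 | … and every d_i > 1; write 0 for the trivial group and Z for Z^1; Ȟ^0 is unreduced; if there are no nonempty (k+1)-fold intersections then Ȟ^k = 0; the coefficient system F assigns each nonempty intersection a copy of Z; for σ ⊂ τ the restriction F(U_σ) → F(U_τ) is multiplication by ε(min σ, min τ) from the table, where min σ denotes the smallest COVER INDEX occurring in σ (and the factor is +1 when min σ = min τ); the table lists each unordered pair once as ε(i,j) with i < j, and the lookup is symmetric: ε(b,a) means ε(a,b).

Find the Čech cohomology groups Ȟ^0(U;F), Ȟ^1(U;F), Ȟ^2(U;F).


Ȟ^0(U;F) ≅ Z,  Ȟ^1(U;F) ≅ Z,  Ȟ^2(U;F) ≅ 0

nonempty overlaps:
  U12={t5,t10} U13={t3,t11} U23={t6,t9}
C dims 3,3; δ0: rk 2, SNF 1^2
degree 0: 3−2−0 = 1 → Ȟ^0 ≅ Z
degree 1: 3−0−2 = 1 → Ȟ^1 ≅ Z
degree 2: 0−0−0 = 0 → Ȟ^2 ≅ 0


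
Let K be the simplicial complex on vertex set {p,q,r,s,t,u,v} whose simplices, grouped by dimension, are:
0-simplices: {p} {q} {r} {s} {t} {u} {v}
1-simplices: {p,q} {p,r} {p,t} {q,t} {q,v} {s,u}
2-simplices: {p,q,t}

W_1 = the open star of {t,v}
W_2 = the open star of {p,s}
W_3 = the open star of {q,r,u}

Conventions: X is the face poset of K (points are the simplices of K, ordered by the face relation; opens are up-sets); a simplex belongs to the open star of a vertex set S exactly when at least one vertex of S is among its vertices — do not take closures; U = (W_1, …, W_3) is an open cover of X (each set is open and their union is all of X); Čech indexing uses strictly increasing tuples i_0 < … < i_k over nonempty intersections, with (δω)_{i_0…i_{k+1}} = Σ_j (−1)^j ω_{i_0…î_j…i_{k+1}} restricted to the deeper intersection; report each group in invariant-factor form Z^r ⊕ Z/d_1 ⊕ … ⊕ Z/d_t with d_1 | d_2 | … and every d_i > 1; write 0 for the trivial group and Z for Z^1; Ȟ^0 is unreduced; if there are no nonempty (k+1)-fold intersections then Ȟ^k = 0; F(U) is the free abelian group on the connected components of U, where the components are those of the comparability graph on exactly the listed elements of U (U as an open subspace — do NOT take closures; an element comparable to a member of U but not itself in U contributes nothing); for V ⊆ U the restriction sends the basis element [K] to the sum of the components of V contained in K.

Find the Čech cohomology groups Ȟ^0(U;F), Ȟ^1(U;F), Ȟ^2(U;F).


Ȟ^0(U;F) ≅ Z^2,  Ȟ^1(U;F) ≅ 0,  Ȟ^2(U;F) ≅ 0

nerve of the cover:
  W1={{t},{v},{p,t},{q,t},{q,v},{p,q,t}} W2={{p},{s},{p,q},{p,r},{p,t},{s,u},{p,q,t}} W3={{q},{r},{u},{p,q},{p,r},{q,t},{q,v},{s,u},{p,q,t}}
  W12={{p,t},{p,q,t}} W13={{q,t},{q,v},{p,q,t}} W23={{p,q},{p,r},{s,u},{p,q,t}}
  W123={{p,q,t}}
components per intersection:
  W1: {{t},{p,t},{q,t},{p,q,t}} {{v},{q,v}}
  W2: {{p},{p,q},{p,r},{p,t},{p,q,t}} {{s},{s,u}}
  W3: {{q},{p,q},{q,t},{q,v},{p,q,t}} {{r},{p,r}} {{u},{s,u}}
  W12: {{p,t},{p,q,t}}
  W13: {{q,t},{p,q,t}} {{q,v}}
  W23: {{p,q},{p,q,t}} {{p,r}} {{s,u}}
  W123: {{p,q,t}}
C dims 7,6,1; δ0: rk 5, SNF 1^5; δ1: rk 1, SNF 1^1
Ȟ^0 = (7 − 5) − 0 = 2, so Ȟ^0 ≅ Z^2
Ȟ^1 = (6 − 1) − 5 = 0, so Ȟ^1 ≅ 0
Ȟ^2 = (1 − 0) − 1 = 0, so Ȟ^2 ≅ 0


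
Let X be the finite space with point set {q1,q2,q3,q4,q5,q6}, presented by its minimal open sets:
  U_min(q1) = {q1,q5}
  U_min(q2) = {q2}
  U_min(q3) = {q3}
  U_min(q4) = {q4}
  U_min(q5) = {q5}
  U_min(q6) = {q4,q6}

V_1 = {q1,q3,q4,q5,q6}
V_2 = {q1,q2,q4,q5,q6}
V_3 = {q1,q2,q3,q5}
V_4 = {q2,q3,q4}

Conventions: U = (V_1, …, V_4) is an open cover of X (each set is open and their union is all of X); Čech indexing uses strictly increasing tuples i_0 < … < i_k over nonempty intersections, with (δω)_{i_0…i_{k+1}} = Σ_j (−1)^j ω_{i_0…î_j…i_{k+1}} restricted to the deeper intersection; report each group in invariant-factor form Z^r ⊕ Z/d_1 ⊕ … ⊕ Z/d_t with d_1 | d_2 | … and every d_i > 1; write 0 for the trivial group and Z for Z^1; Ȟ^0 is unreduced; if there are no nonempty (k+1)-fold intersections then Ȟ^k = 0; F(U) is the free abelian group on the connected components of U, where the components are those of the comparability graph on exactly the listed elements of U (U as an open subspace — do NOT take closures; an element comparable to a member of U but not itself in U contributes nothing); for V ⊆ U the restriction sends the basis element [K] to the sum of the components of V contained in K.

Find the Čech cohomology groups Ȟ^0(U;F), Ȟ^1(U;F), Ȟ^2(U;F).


Ȟ^0(U;F) ≅ Z^4, Ȟ^1(U;F) ≅ 0, Ȟ^2(U;F) ≅ 0

nonempty overlaps:
  V12={q1,q4,q5,q6} V13={q1,q3,q5} V14={q3,q4} V23={q1,q2,q5} V24={q2,q4} V34={q2,q3}
  V123={q1,q5} V124={q4} V134={q3} V234={q2}
components per intersection:
  V1: {q1,q5} {q3} {q4,q6}
  V2: {q1,q5} {q2} {q4,q6}
  V3: {q1,q5} {q2} {q3}
  V4: {q2} {q3} {q4}
  V12: {q1,q5} {q4,q6}
  V13: {q1,q5} {q3}
  V14: {q3} {q4}
  V23: {q1,q5} {q2}
  V24: {q2} {q4}
  V34: {q2} {q3}
  V123: {q1,q5}
  V124: {q4}
  V134: {q3}
  V234: {q2}
C dims 12,12,4; δ0: rk 8, SNF 1^8; δ1: rk 4, SNF 1^4
degree 0: 12−8−0 = 4 → Ȟ^0 ≅ Z^4
degree 1: 12−4−8 = 0 → Ȟ^1 ≅ 0
degree 2: 4−0−4 = 0 → Ȟ^2 ≅ 0


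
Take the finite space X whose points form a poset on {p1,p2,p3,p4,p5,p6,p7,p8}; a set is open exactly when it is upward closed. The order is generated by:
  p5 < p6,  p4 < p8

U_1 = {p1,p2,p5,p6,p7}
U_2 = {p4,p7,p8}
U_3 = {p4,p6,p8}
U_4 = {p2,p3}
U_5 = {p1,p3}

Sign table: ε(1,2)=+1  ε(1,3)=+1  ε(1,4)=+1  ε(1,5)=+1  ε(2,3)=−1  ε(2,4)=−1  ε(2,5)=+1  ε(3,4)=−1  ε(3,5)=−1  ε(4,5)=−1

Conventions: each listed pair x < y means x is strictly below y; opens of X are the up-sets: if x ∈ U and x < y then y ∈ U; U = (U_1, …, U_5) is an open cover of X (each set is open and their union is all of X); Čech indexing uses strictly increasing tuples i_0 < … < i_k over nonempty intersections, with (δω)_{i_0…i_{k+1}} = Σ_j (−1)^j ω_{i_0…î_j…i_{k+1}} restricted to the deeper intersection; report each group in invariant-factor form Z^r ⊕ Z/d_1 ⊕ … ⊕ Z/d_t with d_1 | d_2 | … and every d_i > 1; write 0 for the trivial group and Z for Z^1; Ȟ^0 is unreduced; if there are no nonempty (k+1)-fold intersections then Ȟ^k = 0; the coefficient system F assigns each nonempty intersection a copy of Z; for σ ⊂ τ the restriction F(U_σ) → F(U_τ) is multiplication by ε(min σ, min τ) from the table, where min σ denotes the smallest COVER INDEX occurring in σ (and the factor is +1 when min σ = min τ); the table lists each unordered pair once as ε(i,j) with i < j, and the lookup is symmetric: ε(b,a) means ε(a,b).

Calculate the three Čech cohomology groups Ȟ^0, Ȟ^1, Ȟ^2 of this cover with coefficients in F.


nerve of the cover:
  U12={p7} U13={p6} U14={p2} U15={p1} U23={p4,p8} U45={p3}
C dims 5,6; δ0: rk 5, SNF 1^4·2
Ȟ^0 = (5 − 5) − 0 = 0, so Ȟ^0 ≅ 0
Ȟ^1 = (6 − 0) − 5 = 1 plus torsion [2], so Ȟ^1 ≅ Z ⊕ Z/2
Ȟ^2 = (0 − 0) − 0 = 0, so Ȟ^2 ≅ 0

Ȟ^0(U;F) ≅ 0, Ȟ^1(U;F) ≅ Z ⊕ Z/2 and Ȟ^2(U;F) ≅ 0


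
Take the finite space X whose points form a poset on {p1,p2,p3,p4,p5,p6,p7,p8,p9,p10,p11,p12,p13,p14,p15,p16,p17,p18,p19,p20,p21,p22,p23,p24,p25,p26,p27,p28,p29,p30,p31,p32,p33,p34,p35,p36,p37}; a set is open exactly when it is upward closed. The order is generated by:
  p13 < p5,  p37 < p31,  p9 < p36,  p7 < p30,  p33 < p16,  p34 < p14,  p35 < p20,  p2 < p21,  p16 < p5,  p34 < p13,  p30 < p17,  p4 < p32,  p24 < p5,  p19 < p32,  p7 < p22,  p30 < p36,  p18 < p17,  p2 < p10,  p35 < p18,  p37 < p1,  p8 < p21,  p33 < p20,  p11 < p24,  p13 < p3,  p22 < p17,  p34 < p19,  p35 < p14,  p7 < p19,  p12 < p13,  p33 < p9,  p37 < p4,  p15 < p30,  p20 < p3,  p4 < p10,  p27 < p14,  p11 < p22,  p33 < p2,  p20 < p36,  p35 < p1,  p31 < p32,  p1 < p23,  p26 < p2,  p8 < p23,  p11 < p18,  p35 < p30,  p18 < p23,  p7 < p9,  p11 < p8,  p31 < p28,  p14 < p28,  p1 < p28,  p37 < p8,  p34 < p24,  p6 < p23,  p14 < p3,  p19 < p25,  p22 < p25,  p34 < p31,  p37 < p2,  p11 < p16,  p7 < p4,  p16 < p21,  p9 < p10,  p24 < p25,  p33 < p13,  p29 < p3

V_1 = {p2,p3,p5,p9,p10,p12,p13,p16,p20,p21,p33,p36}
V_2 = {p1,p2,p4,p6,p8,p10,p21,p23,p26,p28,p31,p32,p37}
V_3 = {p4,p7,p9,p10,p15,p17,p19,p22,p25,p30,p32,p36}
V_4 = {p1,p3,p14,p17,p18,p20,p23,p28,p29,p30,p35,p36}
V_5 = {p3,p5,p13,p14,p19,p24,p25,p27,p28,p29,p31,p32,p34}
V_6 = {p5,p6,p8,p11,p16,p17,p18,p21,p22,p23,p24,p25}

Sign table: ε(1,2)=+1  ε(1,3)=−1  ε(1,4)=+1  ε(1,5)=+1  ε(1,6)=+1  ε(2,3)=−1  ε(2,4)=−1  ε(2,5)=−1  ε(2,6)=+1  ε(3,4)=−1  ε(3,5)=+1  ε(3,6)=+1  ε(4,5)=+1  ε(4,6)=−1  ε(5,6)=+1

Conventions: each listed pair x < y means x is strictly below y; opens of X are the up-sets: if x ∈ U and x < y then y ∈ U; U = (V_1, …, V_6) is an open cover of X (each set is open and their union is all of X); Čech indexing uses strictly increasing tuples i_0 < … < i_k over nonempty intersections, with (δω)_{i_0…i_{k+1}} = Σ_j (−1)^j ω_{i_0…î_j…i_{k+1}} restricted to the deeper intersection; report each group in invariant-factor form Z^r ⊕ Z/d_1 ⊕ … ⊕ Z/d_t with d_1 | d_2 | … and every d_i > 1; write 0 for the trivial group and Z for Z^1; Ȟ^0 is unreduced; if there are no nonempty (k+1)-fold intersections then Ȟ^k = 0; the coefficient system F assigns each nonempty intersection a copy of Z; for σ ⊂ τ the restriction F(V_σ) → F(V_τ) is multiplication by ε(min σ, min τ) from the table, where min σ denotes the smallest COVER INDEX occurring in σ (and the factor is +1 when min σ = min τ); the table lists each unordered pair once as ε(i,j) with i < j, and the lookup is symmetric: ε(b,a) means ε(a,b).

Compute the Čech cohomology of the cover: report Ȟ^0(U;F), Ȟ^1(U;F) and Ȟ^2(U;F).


nerve of the cover:
  V12={p2,p10,p21} V13={p9,p10,p36} V14={p3,p20,p36} V15={p3,p5,p13} V16={p5,p16,p21} V23={p4,p10,p32} V24={p1,p23,p28} V25={p28,p31,p32} V26={p6,p8,p21,p23} V34={p17,p30,p36} V35={p19,p25,p32} V36={p17,p22,p25} V45={p3,p14,p28,p29} V46={p17,p18,p23} V56={p5,p24,p25}
  V123={p10} V126={p21} V134={p36} V145={p3} V156={p5} V235={p32} V245={p28} V246={p23} V346={p17} V356={p25}
C dims 6,15,10; δ0: rk 6, SNF 1^5·2; δ1: rk 9, SNF 1^9
Ȟ^0 = (6 − 6) − 0 = 0, so Ȟ^0 ≅ 0
Ȟ^1 = (15 − 9) − 6 = 0 plus torsion [2], so Ȟ^1 ≅ Z/2
Ȟ^2 = (10 − 0) − 9 = 1, so Ȟ^2 ≅ Z

Ȟ^0(U;F) ≅ 0, Ȟ^1(U;F) ≅ Z/2 and Ȟ^2(U;F) ≅ Z


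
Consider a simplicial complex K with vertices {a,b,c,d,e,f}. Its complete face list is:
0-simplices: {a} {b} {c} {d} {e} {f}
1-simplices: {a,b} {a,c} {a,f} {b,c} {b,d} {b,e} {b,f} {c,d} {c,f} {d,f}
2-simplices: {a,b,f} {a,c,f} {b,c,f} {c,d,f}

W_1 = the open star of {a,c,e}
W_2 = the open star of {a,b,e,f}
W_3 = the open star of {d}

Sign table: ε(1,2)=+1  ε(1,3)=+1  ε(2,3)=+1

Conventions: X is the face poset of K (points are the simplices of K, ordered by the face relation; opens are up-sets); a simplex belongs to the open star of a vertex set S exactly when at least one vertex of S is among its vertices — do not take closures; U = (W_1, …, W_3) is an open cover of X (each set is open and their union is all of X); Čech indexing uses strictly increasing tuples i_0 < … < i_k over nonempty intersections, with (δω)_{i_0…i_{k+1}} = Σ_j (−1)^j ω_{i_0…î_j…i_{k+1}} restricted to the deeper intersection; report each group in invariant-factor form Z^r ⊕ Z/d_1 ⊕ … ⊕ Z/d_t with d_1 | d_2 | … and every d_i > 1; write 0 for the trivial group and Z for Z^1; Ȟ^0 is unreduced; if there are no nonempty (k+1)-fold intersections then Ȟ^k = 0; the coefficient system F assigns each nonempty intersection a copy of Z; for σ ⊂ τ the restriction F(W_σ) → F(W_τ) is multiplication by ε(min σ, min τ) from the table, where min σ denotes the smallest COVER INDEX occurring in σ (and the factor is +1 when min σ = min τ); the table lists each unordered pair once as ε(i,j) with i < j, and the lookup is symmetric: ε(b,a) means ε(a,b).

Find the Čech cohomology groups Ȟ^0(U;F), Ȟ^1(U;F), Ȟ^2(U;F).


Ȟ^0(U;F) ≅ Z, Ȟ^1(U;F) ≅ 0, Ȟ^2(U;F) ≅ 0

nonempty overlaps:
  W1={{a},{c},{e},{a,b},{a,c},{a,f},{b,c},{b,e},{c,d},{c,f},{a,b,f},{a,c,f},{b,c,f},{c,d,f}} W2={{a},{b},{e},{f},{a,b},{a,c},{a,f},{b,c},{b,d},{b,e},{b,f},{c,f},{d,f},{a,b,f},{a,c,f},{b,c,f},{c,d,f}} W3={{d},{b,d},{c,d},{d,f},{c,d,f}}
  W12={{a},{e},{a,b},{a,c},{a,f},{b,c},{b,e},{c,f},{a,b,f},{a,c,f},{b,c,f},{c,d,f}} W13={{c,d},{c,d,f}} W23={{b,d},{d,f},{c,d,f}}
  W123={{c,d,f}}
C dims 3,3,1; δ0: rk 2, SNF 1^2; δ1: rk 1, SNF 1^1
degree 0: 3−2−0 = 1 → Ȟ^0 ≅ Z
degree 1: 3−1−2 = 0 → Ȟ^1 ≅ 0
degree 2: 1−0−1 = 0 → Ȟ^2 ≅ 0


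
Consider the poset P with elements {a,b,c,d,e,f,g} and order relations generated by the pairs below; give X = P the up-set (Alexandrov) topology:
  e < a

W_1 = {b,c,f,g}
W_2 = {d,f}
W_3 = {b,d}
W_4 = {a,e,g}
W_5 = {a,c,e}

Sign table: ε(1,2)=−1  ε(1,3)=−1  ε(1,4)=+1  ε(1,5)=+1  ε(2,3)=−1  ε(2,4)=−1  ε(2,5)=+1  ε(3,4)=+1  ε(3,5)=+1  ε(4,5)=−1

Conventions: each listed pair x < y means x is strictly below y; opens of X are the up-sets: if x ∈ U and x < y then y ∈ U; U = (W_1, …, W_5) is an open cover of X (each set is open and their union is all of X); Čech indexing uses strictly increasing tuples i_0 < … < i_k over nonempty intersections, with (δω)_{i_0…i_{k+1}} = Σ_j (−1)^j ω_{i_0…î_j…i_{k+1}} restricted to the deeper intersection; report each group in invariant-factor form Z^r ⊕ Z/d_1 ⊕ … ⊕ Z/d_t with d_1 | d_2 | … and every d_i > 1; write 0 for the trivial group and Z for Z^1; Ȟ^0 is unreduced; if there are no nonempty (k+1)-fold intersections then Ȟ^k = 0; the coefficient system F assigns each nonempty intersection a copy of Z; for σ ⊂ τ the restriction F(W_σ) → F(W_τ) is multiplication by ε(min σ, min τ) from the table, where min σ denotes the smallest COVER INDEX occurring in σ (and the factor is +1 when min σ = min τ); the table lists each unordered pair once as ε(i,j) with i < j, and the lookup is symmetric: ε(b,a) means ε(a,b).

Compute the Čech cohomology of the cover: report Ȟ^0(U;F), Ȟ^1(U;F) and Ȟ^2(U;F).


Ȟ^0 = 0, Ȟ^1 = Z ⊕ Z/2 and Ȟ^2 = 0

cover nerve:
  W12={f} W13={b} W14={g} W15={c} W23={d} W45={a,e}
C dims 5,6; δ0: rk 5, SNF 1^4·2
Ȟ^0: (5−5)−0=0 ⇒ 0
Ȟ^1: (6−0)−5=1 plus torsion [2] ⇒ Z ⊕ Z/2
Ȟ^2: (0−0)−0=0 ⇒ 0


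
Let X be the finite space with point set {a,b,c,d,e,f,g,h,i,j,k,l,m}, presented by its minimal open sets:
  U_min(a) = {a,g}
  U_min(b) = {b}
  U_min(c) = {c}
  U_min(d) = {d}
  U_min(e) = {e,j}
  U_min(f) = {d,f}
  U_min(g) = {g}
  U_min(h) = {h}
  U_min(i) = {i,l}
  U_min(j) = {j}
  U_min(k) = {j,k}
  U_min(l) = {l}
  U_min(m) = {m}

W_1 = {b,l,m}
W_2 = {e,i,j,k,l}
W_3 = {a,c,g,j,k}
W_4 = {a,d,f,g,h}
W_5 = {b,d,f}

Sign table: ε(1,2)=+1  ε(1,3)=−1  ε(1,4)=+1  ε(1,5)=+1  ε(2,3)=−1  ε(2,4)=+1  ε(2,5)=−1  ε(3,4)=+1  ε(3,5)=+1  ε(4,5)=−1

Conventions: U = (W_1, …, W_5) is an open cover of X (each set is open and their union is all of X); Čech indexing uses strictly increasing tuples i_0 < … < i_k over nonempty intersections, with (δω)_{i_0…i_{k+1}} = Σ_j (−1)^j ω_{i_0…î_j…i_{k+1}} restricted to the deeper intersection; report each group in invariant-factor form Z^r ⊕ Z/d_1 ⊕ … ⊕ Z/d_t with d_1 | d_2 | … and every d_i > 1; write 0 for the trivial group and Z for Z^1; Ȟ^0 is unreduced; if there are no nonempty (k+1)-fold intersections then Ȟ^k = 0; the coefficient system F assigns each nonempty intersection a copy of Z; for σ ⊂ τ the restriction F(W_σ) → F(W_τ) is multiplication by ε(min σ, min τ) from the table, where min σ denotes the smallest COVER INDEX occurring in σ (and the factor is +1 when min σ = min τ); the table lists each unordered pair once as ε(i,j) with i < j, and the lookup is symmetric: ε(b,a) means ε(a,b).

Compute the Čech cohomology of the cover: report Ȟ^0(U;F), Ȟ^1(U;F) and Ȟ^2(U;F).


nonempty overlaps:
  W12={l} W15={b} W23={j,k} W34={a,g} W45={d,f}
C dims 5,5; δ0: rk 4, SNF 1^4
degree 0: 5−4−0 = 1 → Ȟ^0 ≅ Z
degree 1: 5−0−4 = 1 → Ȟ^1 ≅ Z
degree 2: 0−0−0 = 0 → Ȟ^2 ≅ 0

Ȟ^0 ≅ Z, Ȟ^1 ≅ Z, Ȟ^2 ≅ 0


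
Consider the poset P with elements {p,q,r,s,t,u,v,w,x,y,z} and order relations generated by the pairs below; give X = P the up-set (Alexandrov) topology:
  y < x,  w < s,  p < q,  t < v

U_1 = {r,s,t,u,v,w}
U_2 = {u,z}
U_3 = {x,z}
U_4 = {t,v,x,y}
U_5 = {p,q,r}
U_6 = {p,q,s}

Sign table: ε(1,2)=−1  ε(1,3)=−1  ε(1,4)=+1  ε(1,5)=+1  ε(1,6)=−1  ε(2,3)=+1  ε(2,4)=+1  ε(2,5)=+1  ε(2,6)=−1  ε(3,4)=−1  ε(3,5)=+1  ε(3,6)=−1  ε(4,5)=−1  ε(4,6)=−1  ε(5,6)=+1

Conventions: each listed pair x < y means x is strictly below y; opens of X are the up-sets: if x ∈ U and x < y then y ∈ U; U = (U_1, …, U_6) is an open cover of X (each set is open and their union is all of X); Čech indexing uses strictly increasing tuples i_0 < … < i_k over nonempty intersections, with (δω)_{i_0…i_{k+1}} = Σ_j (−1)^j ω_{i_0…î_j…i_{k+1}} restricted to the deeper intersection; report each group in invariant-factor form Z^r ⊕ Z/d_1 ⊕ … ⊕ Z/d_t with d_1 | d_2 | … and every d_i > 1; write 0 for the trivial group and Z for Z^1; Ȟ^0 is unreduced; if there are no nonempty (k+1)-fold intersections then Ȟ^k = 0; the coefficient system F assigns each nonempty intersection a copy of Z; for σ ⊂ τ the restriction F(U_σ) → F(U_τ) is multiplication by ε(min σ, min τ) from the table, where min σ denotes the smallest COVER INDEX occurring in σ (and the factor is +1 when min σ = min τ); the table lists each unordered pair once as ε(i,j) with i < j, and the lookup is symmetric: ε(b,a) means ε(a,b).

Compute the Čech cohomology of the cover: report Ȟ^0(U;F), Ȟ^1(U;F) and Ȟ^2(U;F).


Ȟ^0 = 0; Ȟ^1 = Z ⊕ Z/2; Ȟ^2 = 0

nerve simplices:
  U12={u} U14={t,v} U15={r} U16={s} U23={z} U34={x} U56={p,q}
C dims 6,7; δ0: rk 6, SNF 1^5·2
degree 0: 6−6−0 = 0 → Ȟ^0 ≅ 0
degree 1: 7−0−6 = 1 plus torsion [2] → Ȟ^1 ≅ Z ⊕ Z/2
degree 2: 0−0−0 = 0 → Ȟ^2 ≅ 0


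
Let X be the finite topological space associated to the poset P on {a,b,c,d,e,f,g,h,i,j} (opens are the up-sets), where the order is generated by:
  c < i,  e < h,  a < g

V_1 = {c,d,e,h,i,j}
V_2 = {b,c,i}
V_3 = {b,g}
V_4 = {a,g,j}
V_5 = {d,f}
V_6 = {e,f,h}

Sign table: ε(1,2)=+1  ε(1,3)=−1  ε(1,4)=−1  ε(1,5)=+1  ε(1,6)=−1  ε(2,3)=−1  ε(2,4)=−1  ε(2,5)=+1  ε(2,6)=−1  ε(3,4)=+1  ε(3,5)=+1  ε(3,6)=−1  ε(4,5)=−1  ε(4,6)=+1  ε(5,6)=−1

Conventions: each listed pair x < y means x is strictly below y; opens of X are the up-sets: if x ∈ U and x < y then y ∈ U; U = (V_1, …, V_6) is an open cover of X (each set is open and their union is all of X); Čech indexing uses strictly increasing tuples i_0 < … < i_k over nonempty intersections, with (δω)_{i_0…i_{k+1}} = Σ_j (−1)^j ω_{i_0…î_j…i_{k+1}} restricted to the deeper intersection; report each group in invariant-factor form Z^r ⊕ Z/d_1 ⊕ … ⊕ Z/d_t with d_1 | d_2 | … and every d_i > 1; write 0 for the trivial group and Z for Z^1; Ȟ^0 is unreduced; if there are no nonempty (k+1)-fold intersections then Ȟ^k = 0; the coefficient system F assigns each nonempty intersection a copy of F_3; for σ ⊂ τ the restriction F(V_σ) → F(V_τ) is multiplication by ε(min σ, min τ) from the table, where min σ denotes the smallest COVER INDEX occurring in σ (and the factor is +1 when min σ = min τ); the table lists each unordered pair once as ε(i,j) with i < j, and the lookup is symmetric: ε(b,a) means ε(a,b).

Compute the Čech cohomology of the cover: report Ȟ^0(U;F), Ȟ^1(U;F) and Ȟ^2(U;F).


nonempty intersections:
  V12={c,i} V14={j} V15={d} V16={e,h} V23={b} V34={g} V56={f}
C dims 6,7; δ0: rk_F3 5
Ȟ^0: (6−5)−0=1 ⇒ Z/3
Ȟ^1: (7−0)−5=2 ⇒ Z/3 ⊕ Z/3
Ȟ^2: (0−0)−0=0 ⇒ 0

Ȟ^0(U;F) ≅ Z/3, Ȟ^1(U;F) ≅ Z/3 ⊕ Z/3 and Ȟ^2(U;F) ≅ 0


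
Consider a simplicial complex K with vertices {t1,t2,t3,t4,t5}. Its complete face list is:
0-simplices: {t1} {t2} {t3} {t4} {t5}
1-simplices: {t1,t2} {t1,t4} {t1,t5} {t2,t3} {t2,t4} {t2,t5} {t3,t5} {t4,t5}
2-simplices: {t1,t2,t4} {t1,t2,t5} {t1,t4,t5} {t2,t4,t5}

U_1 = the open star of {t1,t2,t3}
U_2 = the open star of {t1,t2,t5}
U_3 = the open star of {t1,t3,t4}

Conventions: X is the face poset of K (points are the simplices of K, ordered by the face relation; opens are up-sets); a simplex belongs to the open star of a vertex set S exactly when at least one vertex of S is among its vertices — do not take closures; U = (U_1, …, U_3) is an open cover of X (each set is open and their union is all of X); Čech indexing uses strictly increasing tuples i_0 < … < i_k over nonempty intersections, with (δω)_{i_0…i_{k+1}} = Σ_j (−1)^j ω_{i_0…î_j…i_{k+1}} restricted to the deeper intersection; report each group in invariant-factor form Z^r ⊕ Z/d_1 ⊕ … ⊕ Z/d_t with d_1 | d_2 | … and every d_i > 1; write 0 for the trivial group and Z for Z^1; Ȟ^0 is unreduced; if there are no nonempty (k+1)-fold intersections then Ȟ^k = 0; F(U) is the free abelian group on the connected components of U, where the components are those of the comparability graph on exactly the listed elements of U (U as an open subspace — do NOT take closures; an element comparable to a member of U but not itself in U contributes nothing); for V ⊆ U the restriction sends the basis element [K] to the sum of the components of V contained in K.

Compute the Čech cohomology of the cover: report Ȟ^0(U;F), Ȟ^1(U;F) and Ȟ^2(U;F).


Ȟ^0(U;F) ≅ Z; Ȟ^1(U;F) ≅ Z; Ȟ^2(U;F) ≅ 0

nerve simplices:
  U1={{t1},{t2},{t3},{t1,t2},{t1,t4},{t1,t5},{t2,t3},{t2,t4},{t2,t5},{t3,t5},{t1,t2,t4},{t1,t2,t5},{t1,t4,t5},{t2,t4,t5}} U2={{t1},{t2},{t5},{t1,t2},{t1,t4},{t1,t5},{t2,t3},{t2,t4},{t2,t5},{t3,t5},{t4,t5},{t1,t2,t4},{t1,t2,t5},{t1,t4,t5},{t2,t4,t5}} U3={{t1},{t3},{t4},{t1,t2},{t1,t4},{t1,t5},{t2,t3},{t2,t4},{t3,t5},{t4,t5},{t1,t2,t4},{t1,t2,t5},{t1,t4,t5},{t2,t4,t5}}
  U12={{t1},{t2},{t1,t2},{t1,t4},{t1,t5},{t2,t3},{t2,t4},{t2,t5},{t3,t5},{t1,t2,t4},{t1,t2,t5},{t1,t4,t5},{t2,t4,t5}} U13={{t1},{t3},{t1,t2},{t1,t4},{t1,t5},{t2,t3},{t2,t4},{t3,t5},{t1,t2,t4},{t1,t2,t5},{t1,t4,t5},{t2,t4,t5}} U23={{t1},{t1,t2},{t1,t4},{t1,t5},{t2,t3},{t2,t4},{t3,t5},{t4,t5},{t1,t2,t4},{t1,t2,t5},{t1,t4,t5},{t2,t4,t5}}
  U123={{t1},{t1,t2},{t1,t4},{t1,t5},{t2,t3},{t2,t4},{t3,t5},{t1,t2,t4},{t1,t2,t5},{t1,t4,t5},{t2,t4,t5}}
components per intersection:
  U1: {{t1},{t2},{t3},{t1,t2},{t1,t4},{t1,t5},{t2,t3},{t2,t4},{t2,t5},{t3,t5},{t1,t2,t4},{t1,t2,t5},{t1,t4,t5},{t2,t4,t5}}
  U2: {{t1},{t2},{t5},{t1,t2},{t1,t4},{t1,t5},{t2,t3},{t2,t4},{t2,t5},{t3,t5},{t4,t5},{t1,t2,t4},{t1,t2,t5},{t1,t4,t5},{t2,t4,t5}}
  U3: {{t1},{t4},{t1,t2},{t1,t4},{t1,t5},{t2,t4},{t4,t5},{t1,t2,t4},{t1,t2,t5},{t1,t4,t5},{t2,t4,t5}} {{t3},{t2,t3},{t3,t5}}
  U12: {{t1},{t2},{t1,t2},{t1,t4},{t1,t5},{t2,t3},{t2,t4},{t2,t5},{t1,t2,t4},{t1,t2,t5},{t1,t4,t5},{t2,t4,t5}} {{t3,t5}}
  U13: {{t1},{t1,t2},{t1,t4},{t1,t5},{t2,t4},{t1,t2,t4},{t1,t2,t5},{t1,t4,t5},{t2,t4,t5}} {{t3},{t2,t3},{t3,t5}}
  U23: {{t1},{t1,t2},{t1,t4},{t1,t5},{t2,t4},{t4,t5},{t1,t2,t4},{t1,t2,t5},{t1,t4,t5},{t2,t4,t5}} {{t2,t3}} {{t3,t5}}
  U123: {{t1},{t1,t2},{t1,t4},{t1,t5},{t2,t4},{t1,t2,t4},{t1,t2,t5},{t1,t4,t5},{t2,t4,t5}} {{t2,t3}} {{t3,t5}}
C dims 4,7,3; δ0: rk 3, SNF 1^3; δ1: rk 3, SNF 1^3
degree 0: 4−3−0 = 1 → Ȟ^0 ≅ Z
degree 1: 7−3−3 = 1 → Ȟ^1 ≅ Z
degree 2: 3−0−3 = 0 → Ȟ^2 ≅ 0


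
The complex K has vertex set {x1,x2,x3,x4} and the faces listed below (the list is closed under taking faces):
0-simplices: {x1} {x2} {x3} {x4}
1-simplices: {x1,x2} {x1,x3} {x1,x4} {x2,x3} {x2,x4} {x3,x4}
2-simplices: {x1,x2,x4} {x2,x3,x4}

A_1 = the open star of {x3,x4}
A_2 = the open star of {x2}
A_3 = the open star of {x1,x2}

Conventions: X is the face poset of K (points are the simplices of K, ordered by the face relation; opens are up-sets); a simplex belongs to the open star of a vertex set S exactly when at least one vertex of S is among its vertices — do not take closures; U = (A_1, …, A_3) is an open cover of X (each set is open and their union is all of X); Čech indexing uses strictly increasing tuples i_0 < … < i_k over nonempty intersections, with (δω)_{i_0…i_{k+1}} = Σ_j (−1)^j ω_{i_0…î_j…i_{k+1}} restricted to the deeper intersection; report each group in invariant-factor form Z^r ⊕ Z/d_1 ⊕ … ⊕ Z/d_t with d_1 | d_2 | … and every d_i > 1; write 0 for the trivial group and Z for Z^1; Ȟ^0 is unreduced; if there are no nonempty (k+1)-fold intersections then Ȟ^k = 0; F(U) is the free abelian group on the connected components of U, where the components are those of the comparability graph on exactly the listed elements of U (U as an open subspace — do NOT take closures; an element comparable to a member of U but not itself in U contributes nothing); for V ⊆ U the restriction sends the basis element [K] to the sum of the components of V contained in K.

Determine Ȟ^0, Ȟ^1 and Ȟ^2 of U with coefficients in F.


Ȟ^0 = Z; Ȟ^1 = Z; Ȟ^2 = 0

nonempty intersections:
  A1={{x3},{x4},{x1,x3},{x1,x4},{x2,x3},{x2,x4},{x3,x4},{x1,x2,x4},{x2,x3,x4}} A2={{x2},{x1,x2},{x2,x3},{x2,x4},{x1,x2,x4},{x2,x3,x4}} A3={{x1},{x2},{x1,x2},{x1,x3},{x1,x4},{x2,x3},{x2,x4},{x1,x2,x4},{x2,x3,x4}}
  A12={{x2,x3},{x2,x4},{x1,x2,x4},{x2,x3,x4}} A13={{x1,x3},{x1,x4},{x2,x3},{x2,x4},{x1,x2,x4},{x2,x3,x4}} A23={{x2},{x1,x2},{x2,x3},{x2,x4},{x1,x2,x4},{x2,x3,x4}}
  A123={{x2,x3},{x2,x4},{x1,x2,x4},{x2,x3,x4}}
components per intersection:
  A1: {{x3},{x4},{x1,x3},{x1,x4},{x2,x3},{x2,x4},{x3,x4},{x1,x2,x4},{x2,x3,x4}}
  A2: {{x2},{x1,x2},{x2,x3},{x2,x4},{x1,x2,x4},{x2,x3,x4}}
  A3: {{x1},{x2},{x1,x2},{x1,x3},{x1,x4},{x2,x3},{x2,x4},{x1,x2,x4},{x2,x3,x4}}
  A12: {{x2,x3},{x2,x4},{x1,x2,x4},{x2,x3,x4}}
  A13: {{x1,x3}} {{x1,x4},{x2,x3},{x2,x4},{x1,x2,x4},{x2,x3,x4}}
  A23: {{x2},{x1,x2},{x2,x3},{x2,x4},{x1,x2,x4},{x2,x3,x4}}
  A123: {{x2,x3},{x2,x4},{x1,x2,x4},{x2,x3,x4}}
C dims 3,4,1; δ0: rk 2, SNF 1^2; δ1: rk 1, SNF 1^1
Ȟ^0: (3−2)−0=1 ⇒ Z
Ȟ^1: (4−1)−2=1 ⇒ Z
Ȟ^2: (1−0)−1=0 ⇒ 0
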